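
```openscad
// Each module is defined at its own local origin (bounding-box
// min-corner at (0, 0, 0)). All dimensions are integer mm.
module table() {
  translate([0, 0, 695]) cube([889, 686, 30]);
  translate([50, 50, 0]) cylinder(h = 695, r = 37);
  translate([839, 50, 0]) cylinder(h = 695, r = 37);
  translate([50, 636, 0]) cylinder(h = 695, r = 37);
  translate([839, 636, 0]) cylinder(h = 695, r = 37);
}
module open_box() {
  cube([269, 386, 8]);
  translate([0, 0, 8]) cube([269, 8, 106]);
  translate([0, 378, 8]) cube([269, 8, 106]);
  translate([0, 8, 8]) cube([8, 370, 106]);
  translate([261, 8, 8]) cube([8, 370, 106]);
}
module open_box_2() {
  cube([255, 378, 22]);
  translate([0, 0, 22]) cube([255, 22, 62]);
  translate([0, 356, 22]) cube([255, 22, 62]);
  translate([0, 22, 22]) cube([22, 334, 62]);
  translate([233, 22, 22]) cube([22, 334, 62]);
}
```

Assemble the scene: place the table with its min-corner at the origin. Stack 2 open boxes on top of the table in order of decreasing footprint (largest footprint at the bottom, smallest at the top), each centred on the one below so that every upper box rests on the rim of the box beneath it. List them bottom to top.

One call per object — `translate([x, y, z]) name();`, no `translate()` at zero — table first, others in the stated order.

table();
translate([310, 150, 725]) open_box();
translate([317, 154, 839]) open_box_2();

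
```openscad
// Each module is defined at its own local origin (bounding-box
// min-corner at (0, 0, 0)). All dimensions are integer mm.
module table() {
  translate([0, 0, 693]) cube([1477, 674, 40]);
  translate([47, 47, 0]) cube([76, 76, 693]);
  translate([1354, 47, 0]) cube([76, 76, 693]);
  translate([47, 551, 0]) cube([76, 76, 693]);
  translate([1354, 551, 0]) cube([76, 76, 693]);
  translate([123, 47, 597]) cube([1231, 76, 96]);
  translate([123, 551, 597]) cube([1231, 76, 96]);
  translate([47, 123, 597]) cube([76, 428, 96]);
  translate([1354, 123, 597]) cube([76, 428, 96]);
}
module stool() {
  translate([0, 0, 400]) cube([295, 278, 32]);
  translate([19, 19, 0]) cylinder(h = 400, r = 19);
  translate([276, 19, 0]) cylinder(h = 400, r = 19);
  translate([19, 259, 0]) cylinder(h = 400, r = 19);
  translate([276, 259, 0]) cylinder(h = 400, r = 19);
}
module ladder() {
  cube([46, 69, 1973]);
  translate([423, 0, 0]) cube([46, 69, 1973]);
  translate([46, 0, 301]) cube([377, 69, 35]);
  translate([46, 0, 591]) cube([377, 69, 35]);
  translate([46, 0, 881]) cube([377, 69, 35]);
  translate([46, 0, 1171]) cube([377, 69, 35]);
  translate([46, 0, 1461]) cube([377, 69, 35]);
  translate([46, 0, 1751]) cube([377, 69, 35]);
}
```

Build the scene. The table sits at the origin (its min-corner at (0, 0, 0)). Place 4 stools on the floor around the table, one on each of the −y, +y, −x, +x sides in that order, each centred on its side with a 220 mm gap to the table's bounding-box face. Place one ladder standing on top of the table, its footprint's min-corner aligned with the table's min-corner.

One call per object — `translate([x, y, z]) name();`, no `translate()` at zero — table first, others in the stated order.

table();
translate([591, -498, 0]) stool();
translate([591, 894, 0]) stool();
translate([-515, 198, 0]) stool();
translate([1697, 198, 0]) stool();
translate([0, 0, 733]) ladder();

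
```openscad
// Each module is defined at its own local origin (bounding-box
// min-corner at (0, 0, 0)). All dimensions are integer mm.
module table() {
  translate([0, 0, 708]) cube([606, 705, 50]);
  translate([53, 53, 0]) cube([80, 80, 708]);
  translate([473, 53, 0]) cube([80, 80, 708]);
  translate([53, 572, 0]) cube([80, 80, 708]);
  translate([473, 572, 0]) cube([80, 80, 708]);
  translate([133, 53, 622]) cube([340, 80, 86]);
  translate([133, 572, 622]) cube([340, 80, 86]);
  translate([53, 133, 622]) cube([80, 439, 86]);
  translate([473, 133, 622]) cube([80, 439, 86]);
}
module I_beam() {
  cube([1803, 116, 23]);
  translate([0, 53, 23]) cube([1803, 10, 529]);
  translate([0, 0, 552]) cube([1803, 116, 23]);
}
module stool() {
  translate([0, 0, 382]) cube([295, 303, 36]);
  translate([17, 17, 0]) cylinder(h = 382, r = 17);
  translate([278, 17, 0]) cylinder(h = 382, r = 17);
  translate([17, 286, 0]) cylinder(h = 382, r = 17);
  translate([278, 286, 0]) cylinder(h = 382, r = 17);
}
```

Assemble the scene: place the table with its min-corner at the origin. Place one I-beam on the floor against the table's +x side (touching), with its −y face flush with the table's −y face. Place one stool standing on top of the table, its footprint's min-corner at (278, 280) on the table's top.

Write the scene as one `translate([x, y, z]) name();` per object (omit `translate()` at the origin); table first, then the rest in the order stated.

table();
translate([606, 0, 0]) I_beam();
translate([278, 280, 758]) stool();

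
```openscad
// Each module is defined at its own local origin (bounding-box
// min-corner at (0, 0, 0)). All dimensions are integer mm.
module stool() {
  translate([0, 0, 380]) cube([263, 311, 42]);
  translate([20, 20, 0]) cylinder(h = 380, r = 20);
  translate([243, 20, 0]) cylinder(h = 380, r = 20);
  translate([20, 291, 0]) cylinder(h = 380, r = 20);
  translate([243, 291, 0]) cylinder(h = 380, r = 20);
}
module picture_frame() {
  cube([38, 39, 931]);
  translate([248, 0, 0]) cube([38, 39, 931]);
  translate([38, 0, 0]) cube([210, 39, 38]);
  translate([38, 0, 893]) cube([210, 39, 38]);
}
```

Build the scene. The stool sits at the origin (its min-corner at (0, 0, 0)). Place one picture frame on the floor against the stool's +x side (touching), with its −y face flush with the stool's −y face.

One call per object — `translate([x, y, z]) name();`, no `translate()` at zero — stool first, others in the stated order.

stool();
translate([263, 0, 0]) picture_frame();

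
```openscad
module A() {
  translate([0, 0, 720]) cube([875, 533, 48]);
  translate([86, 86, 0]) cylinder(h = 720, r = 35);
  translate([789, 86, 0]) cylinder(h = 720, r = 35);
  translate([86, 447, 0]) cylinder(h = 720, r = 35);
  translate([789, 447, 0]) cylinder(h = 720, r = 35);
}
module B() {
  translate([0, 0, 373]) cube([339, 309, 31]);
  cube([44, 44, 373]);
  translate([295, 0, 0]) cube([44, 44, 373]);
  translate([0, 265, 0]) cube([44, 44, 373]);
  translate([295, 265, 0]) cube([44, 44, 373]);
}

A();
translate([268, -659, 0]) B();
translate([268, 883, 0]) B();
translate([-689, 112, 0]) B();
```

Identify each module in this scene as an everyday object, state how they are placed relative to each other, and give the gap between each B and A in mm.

Each stool's nearest face is 350 mm from the table's bounding box.

A is a table. B is a stool. Three stools sit around the table at the −y, +y, −x sides. The gap between each stool and the table is 350 mm.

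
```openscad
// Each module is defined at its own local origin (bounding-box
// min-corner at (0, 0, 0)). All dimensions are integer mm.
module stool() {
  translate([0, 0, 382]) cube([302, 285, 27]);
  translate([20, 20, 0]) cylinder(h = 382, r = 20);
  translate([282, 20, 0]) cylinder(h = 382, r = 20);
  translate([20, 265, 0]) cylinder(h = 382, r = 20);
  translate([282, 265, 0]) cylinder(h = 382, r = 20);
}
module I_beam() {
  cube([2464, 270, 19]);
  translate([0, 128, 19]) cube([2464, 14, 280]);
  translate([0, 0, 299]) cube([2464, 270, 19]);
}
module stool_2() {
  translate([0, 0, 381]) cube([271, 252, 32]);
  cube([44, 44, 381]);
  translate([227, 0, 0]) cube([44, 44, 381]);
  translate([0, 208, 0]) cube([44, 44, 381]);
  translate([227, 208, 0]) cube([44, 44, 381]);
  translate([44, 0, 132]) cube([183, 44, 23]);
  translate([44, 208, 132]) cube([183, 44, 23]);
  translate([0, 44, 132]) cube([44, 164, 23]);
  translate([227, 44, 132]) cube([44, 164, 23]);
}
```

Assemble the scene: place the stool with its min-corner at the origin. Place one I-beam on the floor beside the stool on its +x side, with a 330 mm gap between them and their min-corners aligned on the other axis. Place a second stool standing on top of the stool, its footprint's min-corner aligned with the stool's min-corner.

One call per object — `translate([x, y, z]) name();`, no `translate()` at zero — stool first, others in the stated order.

stool();
translate([632, 0, 0]) I_beam();
translate([0, 0, 409]) stool_2();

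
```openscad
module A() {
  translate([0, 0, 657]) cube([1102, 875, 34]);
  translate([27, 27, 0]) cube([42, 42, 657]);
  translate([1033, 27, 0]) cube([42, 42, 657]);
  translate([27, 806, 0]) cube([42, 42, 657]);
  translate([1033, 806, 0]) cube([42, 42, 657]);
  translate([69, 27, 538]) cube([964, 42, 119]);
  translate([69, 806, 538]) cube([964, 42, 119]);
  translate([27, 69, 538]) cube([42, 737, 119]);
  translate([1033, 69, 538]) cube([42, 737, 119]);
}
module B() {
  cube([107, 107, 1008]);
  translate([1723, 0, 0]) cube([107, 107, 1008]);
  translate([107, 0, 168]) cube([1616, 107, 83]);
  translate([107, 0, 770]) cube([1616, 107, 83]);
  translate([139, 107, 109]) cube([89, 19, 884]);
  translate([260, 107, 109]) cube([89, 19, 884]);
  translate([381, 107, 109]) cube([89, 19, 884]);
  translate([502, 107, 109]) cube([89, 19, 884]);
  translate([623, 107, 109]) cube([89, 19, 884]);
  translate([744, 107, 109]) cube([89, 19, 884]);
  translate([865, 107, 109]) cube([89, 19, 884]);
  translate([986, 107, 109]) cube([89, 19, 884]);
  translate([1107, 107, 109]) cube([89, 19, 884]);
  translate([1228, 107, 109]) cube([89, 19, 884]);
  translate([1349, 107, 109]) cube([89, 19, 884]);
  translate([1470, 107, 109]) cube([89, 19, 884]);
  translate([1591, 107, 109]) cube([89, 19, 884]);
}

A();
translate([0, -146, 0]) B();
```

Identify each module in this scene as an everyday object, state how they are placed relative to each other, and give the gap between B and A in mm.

A is a table. B is a fence section. The fence section is on the floor beside the table on its −y side. The gap between the fence section and the table is 20 mm.

The fence section's nearest face is 20 mm from the table's −y face.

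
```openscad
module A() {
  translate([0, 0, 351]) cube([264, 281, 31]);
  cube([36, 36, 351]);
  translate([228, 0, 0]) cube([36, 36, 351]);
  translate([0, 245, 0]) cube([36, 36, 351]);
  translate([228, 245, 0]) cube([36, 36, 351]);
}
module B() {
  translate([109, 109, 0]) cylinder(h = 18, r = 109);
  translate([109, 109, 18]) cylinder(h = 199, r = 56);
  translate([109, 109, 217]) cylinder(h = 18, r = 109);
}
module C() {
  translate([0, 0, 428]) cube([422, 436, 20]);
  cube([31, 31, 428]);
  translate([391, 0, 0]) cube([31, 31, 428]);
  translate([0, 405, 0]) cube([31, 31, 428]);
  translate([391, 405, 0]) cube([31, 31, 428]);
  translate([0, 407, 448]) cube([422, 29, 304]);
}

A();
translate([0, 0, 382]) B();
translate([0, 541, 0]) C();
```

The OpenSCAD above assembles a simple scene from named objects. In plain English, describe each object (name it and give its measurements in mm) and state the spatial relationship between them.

A is a simple wooden stool: a rectangular seat 264 mm (x) by 281 mm (y), 31 mm thick, top face at z = 382 mm, on four square legs, each 36×36 mm in cross-section. The legs rest on z = 0, each flush with a corner of the seat.

B is a spool: two coaxial disc flanges of radius 109 mm and thickness 18 mm, joined by a core cylinder of radius 56 mm and height 199 mm. The lower flange rests on z = 0 and the three cylinders share a vertical axis.

C is a chair. The seat is a 422×436×20 mm slab with its top at z = 448 mm, on four 31×31 mm corner legs (flush with the seat edges, standing on z = 0). A flat backrest 29 mm thick, 304 mm tall, spans the full seat width and rises from the seat top along its +y edge, rear face flush with the rear of the seat.

The spool is on top of the stool. The chair is on the floor beside the stool on its +y side.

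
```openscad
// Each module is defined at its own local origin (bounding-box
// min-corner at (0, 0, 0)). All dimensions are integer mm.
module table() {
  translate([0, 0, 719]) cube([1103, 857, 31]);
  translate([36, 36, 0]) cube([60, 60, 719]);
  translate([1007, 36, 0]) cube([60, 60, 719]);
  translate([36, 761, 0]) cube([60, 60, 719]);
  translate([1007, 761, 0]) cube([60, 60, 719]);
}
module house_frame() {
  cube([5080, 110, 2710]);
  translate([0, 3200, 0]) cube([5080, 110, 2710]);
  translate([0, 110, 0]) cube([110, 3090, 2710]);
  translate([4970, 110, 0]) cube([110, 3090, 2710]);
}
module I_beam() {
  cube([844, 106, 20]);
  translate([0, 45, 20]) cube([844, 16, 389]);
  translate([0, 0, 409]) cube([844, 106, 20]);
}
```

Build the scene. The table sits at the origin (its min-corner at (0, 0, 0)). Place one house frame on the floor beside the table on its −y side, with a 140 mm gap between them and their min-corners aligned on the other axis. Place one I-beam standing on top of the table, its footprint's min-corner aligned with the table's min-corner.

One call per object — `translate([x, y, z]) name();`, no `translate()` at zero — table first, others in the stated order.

table();
translate([0, -3450, 0]) house_frame();
translate([0, 0, 750]) I_beam();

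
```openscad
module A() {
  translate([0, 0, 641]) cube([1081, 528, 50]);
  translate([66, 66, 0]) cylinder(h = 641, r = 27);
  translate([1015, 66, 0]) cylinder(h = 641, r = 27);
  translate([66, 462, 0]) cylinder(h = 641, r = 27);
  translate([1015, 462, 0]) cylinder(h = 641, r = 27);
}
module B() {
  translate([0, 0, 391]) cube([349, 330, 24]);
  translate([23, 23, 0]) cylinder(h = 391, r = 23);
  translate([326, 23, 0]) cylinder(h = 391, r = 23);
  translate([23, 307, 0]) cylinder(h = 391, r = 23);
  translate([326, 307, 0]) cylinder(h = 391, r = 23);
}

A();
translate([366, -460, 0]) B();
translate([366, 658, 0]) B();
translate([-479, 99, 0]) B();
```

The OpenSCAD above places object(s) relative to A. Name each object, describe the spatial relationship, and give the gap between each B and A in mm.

A is a table. B is a stool. Three stools sit around the table at the −y, +y, −x sides. The gap between each stool and the table is 130 mm.

Each stool's nearest face is 130 mm from the table's bounding box.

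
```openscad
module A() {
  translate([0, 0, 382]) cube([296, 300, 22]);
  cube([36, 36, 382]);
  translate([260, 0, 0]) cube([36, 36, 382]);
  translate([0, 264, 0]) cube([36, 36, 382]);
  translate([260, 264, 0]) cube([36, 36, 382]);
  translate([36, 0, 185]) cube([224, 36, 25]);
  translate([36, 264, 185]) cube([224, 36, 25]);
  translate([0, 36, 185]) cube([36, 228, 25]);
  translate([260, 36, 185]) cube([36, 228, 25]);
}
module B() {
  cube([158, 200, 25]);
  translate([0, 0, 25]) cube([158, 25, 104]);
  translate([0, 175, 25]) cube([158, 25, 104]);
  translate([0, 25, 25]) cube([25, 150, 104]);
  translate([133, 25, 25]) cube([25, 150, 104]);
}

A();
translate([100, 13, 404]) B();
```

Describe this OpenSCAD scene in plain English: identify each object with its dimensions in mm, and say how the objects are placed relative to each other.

A is a four-legged stool. The seat is 296×300 mm, 22 mm thick, top at z = 404 mm. It stands on four square legs, each 36×36 mm in cross-section, from z = 0 to the seat underside, each flush with a corner of the seat. Four stretchers, 36 mm wide and 25 mm tall, connect adjacent legs with their undersides at z = 185 mm, each running between the inner faces of the legs it joins and aligned with the legs' outer faces on the other axis.

B is an open storage box with external size 158×200×129 mm and wall thickness 25 mm (the base is also 25 mm thick). The base covers the whole footprint; the four walls stand on the base, with the y-facing walls full-width and the x-facing walls fitting between their inner faces.

The open box is on top of the stool.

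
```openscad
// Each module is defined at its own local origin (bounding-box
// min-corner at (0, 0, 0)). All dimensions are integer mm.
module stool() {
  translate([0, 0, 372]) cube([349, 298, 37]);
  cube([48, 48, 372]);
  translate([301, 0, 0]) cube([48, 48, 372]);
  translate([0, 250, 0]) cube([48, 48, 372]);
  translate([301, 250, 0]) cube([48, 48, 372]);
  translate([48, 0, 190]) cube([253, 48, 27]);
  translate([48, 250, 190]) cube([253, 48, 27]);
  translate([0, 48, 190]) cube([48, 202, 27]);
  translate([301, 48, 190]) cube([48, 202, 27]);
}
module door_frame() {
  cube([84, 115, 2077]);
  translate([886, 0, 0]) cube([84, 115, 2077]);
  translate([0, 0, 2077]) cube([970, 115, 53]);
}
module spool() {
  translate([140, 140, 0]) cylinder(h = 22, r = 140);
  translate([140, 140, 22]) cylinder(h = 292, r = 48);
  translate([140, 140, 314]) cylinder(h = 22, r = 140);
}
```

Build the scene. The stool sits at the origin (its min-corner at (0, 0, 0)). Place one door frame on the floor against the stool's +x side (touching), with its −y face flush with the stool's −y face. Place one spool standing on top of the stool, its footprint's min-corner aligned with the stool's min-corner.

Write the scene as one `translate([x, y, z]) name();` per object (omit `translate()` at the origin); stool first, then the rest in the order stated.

stool();
translate([349, 0, 0]) door_frame();
translate([0, 0, 409]) spool();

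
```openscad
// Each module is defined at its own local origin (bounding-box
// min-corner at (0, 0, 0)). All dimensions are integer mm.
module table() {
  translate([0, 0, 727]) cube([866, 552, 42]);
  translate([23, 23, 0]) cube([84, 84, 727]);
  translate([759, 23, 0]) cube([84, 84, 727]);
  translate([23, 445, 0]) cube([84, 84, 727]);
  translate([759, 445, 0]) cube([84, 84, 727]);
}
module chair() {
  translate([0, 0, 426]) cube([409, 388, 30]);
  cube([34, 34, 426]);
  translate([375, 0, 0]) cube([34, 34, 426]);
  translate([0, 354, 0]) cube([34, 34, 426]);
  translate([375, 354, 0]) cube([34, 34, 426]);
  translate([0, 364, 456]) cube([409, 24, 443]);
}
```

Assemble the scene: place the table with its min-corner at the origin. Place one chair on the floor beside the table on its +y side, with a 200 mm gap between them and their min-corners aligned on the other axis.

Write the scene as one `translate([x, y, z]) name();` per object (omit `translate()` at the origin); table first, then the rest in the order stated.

table();
translate([0, 752, 0]) chair();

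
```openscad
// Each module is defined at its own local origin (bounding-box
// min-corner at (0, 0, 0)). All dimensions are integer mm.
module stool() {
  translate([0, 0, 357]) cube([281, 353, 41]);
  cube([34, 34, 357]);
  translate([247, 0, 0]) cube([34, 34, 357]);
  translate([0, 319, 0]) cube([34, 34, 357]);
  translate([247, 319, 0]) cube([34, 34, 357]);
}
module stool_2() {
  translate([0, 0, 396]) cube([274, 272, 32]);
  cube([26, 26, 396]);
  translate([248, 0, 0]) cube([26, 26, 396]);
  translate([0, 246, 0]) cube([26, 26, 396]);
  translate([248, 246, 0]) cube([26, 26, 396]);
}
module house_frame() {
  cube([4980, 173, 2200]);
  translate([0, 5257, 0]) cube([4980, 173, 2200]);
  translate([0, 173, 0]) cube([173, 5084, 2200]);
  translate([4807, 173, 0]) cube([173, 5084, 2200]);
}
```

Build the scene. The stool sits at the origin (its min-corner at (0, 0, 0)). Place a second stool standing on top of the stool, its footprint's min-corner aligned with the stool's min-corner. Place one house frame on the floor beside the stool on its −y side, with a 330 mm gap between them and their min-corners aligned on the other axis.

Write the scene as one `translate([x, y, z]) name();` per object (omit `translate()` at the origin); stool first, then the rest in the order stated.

stool();
translate([0, 0, 398]) stool_2();
translate([0, -5760, 0]) house_frame();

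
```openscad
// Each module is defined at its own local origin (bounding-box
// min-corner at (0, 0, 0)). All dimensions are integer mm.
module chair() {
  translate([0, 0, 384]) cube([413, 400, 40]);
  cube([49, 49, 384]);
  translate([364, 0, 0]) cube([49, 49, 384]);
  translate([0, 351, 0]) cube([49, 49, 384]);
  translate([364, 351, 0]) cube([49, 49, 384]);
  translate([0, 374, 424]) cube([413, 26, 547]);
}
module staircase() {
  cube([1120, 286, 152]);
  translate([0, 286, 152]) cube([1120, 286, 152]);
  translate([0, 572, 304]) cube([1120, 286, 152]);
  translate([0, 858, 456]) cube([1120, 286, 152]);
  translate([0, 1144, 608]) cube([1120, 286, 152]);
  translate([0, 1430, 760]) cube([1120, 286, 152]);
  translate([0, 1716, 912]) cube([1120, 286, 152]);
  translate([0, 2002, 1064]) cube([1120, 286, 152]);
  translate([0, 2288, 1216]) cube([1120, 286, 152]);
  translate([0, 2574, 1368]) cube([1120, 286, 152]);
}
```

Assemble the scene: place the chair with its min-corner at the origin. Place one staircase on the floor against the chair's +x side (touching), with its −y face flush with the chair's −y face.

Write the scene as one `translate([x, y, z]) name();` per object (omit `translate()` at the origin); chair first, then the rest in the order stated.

chair();
translate([413, 0, 0]) staircase();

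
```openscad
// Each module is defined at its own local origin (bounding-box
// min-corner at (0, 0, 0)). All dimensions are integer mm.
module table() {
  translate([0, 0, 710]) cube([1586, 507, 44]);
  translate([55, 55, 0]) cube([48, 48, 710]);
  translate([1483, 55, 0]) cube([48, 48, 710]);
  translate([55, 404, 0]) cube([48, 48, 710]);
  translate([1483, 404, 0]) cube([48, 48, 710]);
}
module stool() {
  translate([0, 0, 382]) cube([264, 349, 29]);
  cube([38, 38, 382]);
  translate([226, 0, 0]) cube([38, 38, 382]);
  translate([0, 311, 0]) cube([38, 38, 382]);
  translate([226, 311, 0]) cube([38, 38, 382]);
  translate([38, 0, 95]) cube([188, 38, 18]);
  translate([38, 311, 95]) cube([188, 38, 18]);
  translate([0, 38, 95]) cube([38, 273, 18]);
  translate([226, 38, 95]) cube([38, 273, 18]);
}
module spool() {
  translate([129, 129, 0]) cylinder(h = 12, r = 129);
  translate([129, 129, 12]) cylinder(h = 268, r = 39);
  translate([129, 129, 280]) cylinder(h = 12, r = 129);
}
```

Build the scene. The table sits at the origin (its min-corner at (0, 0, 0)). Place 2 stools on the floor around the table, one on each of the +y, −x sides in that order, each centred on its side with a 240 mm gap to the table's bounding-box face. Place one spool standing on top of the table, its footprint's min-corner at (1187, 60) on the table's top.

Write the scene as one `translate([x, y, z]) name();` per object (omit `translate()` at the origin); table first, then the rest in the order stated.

table();
translate([661, 747, 0]) stool();
translate([-504, 79, 0]) stool();
translate([1187, 60, 754]) spool();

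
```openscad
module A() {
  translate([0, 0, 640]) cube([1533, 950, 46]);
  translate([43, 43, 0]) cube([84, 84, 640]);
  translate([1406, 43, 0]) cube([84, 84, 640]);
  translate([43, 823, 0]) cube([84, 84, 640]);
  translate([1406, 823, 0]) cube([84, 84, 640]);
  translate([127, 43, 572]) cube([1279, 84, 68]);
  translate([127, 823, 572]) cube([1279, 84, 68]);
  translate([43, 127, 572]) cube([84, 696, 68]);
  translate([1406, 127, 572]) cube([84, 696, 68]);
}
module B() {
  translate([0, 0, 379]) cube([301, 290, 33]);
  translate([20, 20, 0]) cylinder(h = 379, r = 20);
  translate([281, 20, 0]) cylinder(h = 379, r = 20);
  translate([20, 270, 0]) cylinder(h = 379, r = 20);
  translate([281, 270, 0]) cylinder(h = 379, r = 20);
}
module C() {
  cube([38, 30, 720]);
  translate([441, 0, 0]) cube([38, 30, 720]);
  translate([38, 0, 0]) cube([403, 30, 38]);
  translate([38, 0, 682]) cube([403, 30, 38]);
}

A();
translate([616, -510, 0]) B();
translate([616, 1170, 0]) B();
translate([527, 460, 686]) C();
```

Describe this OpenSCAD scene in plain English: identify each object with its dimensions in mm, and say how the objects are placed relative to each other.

A is a rectangular dining table. The top is 1533×950×46 mm with its upper surface at z = 686 mm. It stands on four 84×84 mm square legs, each inset 43 mm from the nearest pair of top edges, running from the floor to the underside of the top. Four apron rails, 84 mm thick and 68 mm tall, run between adjacent legs with their top edges flush with the underside of the top and their outer faces flush with the legs' outer faces.

B is a simple wooden stool: a rectangular seat 301 mm (x) by 290 mm (y), 33 mm thick, top face at z = 412 mm, on four round legs, each 40 mm in diameter. The legs rest on z = 0, each leg's axis is inset half a diameter from the nearest pair of seat edges (so the leg's bounding box is flush with the corner).

C is a picture frame with a 403×644 mm rectangular opening (x by z) and a uniform 38 mm border on every side. Frame depth is 30 mm along y. It is built from two vertical stiles running the full outside height and two horizontal rails spanning the gap between the stiles.

Two stools sit around the table at the −y, +y sides. The picture frame is on top of the table, centred.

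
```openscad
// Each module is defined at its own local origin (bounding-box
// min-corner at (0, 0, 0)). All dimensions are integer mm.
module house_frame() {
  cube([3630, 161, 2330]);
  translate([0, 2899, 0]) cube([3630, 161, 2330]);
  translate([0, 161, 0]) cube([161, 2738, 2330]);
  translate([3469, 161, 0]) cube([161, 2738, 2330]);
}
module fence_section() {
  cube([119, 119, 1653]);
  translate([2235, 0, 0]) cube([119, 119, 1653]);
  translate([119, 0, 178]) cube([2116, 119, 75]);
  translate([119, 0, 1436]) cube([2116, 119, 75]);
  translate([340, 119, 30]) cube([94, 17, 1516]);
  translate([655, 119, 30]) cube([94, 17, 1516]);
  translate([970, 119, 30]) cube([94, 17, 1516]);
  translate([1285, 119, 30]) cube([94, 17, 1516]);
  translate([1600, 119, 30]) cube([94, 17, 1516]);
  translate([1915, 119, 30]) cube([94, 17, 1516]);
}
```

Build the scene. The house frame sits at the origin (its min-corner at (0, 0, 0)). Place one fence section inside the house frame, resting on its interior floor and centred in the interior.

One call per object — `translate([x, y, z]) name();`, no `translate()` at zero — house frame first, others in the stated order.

house_frame();
translate([638, 1462, 0]) fence_section();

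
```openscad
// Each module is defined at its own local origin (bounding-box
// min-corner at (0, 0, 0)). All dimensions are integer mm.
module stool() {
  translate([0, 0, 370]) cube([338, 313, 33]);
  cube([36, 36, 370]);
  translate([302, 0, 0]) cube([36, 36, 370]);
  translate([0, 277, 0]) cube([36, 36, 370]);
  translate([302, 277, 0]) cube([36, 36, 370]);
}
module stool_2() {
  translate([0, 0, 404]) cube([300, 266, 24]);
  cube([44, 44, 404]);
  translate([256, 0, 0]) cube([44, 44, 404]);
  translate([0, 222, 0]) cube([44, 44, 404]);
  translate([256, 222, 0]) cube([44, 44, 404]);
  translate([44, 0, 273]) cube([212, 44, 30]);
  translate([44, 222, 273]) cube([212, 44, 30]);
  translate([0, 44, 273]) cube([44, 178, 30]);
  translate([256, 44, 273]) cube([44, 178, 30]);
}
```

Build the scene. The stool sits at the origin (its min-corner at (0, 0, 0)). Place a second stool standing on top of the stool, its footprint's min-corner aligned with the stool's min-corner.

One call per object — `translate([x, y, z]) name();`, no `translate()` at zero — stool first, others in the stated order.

stool();
translate([0, 0, 403]) stool_2();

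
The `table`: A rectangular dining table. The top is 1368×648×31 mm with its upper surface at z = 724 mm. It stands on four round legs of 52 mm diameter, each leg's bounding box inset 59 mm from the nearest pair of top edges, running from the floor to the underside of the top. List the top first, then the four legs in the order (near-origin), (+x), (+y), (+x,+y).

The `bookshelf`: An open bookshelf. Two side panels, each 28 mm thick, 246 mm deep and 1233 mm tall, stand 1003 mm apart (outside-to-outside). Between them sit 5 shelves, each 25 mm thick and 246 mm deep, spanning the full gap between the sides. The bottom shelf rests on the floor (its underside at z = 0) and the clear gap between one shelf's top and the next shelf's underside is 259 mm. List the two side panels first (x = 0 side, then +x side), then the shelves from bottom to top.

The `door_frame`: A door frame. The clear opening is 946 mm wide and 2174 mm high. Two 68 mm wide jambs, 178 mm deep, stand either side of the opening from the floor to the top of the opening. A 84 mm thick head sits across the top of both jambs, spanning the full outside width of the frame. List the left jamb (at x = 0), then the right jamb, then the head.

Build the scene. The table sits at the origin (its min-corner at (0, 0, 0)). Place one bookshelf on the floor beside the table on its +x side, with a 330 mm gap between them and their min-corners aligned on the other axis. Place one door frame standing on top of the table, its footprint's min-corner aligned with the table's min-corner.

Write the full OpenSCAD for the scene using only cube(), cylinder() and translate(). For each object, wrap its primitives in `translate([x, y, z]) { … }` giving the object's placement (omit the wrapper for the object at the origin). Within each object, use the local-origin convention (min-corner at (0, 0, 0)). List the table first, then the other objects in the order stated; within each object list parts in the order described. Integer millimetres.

translate([0, 0, 693]) cube([1368, 648, 31]);
translate([85, 85, 0]) cylinder(h = 693, r = 26);
translate([1283, 85, 0]) cylinder(h = 693, r = 26);
translate([85, 563, 0]) cylinder(h = 693, r = 26);
translate([1283, 563, 0]) cylinder(h = 693, r = 26);
translate([1698, 0, 0]) {
  cube([28, 246, 1233]);
  translate([975, 0, 0]) cube([28, 246, 1233]);
  translate([28, 0, 0]) cube([947, 246, 25]);
  translate([28, 0, 284]) cube([947, 246, 25]);
  translate([28, 0, 568]) cube([947, 246, 25]);
  translate([28, 0, 852]) cube([947, 246, 25]);
  translate([28, 0, 1136]) cube([947, 246, 25]);
}
translate([0, 0, 724]) {
  cube([68, 178, 2174]);
  translate([1014, 0, 0]) cube([68, 178, 2174]);
  translate([0, 0, 2174]) cube([1082, 178, 84]);
}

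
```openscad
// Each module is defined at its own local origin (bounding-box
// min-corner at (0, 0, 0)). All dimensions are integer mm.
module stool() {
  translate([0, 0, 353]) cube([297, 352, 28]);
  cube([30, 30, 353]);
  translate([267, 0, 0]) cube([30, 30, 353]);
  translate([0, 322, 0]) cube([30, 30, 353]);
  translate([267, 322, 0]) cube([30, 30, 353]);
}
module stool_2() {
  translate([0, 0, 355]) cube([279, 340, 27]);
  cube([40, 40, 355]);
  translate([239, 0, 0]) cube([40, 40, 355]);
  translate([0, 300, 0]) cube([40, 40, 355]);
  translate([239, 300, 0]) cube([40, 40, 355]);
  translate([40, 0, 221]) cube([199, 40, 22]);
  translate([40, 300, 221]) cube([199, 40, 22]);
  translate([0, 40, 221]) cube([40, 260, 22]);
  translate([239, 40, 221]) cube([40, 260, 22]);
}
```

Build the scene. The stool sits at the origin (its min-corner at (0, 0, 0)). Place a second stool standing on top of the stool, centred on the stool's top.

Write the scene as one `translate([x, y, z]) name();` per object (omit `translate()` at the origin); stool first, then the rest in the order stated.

stool();
translate([9, 6, 381]) stool_2();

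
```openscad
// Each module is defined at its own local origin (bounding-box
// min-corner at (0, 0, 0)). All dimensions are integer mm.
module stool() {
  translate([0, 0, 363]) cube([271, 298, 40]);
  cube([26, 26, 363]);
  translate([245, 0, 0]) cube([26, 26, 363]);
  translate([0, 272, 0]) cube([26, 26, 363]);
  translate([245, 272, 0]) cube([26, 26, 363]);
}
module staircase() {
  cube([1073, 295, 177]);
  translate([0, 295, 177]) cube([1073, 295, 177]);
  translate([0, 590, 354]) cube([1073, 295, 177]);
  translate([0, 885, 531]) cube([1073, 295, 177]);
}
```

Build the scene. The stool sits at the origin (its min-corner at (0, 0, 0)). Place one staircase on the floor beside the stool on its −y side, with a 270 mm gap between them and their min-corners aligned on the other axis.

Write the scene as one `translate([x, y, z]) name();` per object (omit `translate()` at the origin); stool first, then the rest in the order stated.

stool();
translate([0, -1450, 0]) staircase();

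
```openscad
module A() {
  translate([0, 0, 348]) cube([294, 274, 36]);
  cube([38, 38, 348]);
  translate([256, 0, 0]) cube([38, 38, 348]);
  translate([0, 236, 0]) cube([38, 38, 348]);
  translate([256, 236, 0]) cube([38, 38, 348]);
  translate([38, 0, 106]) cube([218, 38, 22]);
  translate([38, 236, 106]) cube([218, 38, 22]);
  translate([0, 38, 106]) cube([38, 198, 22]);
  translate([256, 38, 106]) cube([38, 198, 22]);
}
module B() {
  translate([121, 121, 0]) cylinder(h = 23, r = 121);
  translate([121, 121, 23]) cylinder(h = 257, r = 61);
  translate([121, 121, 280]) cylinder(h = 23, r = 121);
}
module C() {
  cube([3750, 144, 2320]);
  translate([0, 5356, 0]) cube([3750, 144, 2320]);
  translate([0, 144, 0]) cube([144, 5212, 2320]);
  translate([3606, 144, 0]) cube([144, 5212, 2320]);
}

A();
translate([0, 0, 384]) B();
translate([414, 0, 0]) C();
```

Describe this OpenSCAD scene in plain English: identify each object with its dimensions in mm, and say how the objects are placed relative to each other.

A is a four-legged stool. The seat is a 294×274×36 mm slab whose top surface is at z = 384 mm; four square legs, each 38×38 mm in cross-section, run from the floor (z = 0) to the underside of the seat, each flush with a corner of the seat. Four stretchers, 38 mm wide and 22 mm tall, connect adjacent legs with their undersides at z = 106 mm, each running between the inner faces of the legs it joins and aligned with the legs' outer faces on the other axis.

B is a spool: two coaxial disc flanges of radius 121 mm and thickness 23 mm, joined by a core cylinder of radius 61 mm and height 257 mm. The lower flange rests on z = 0 and the three cylinders share a vertical axis.

C is the wall frame of a small rectangular building: four walls, each 2320 mm tall and 144 mm thick, enclosing a footprint 3750 mm (x) by 5500 mm (y) outside-to-outside, with no floor or roof. The front and back walls (the −y and +y sides) span the full width; the two side walls fit between them.

The spool is on top of the stool. The house frame is on the floor beside the stool on its +x side.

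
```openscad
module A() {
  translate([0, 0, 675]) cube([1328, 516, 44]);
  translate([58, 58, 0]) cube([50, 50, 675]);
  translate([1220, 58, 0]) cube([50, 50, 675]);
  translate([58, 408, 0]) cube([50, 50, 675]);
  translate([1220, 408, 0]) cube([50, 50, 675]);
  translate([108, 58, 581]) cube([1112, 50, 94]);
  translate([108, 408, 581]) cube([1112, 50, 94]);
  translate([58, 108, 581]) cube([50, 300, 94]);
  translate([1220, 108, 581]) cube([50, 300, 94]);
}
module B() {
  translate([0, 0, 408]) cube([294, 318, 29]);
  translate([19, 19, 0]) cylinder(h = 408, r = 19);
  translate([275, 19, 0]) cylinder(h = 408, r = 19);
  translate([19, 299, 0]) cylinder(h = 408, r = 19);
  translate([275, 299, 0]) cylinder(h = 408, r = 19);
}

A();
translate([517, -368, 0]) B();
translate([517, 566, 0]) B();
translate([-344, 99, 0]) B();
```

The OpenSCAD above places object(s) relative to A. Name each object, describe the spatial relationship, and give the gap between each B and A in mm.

Each stool's nearest face is 50 mm from the table's bounding box.

A is a table. B is a stool. Three stools sit around the table at the −y, +y, −x sides. The gap between each stool and the table is 50 mm.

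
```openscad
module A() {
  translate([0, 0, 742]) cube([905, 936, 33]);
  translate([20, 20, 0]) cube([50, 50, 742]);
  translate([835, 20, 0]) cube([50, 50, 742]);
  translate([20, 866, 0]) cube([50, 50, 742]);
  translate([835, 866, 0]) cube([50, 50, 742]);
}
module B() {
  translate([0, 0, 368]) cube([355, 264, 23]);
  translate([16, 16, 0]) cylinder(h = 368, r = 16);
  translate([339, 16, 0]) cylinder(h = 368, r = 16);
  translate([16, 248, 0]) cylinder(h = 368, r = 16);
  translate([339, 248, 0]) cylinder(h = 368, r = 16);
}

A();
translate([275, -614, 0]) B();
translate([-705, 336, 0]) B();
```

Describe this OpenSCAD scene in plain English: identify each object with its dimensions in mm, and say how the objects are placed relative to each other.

A is a rectangular dining table. The top is 905×936×33 mm with its upper surface at z = 775 mm. It stands on four 50×50 mm square legs, each inset 20 mm from the nearest pair of top edges, running from the floor to the underside of the top.

B is a four-legged stool. The seat is 355×264 mm, 23 mm thick, top at z = 391 mm. It stands on four round legs, each 32 mm in diameter, from z = 0 to the seat underside, each leg's axis is inset half a diameter from the nearest pair of seat edges (so the leg's bounding box is flush with the corner).

Two stools sit around the table at the −y, −x sides.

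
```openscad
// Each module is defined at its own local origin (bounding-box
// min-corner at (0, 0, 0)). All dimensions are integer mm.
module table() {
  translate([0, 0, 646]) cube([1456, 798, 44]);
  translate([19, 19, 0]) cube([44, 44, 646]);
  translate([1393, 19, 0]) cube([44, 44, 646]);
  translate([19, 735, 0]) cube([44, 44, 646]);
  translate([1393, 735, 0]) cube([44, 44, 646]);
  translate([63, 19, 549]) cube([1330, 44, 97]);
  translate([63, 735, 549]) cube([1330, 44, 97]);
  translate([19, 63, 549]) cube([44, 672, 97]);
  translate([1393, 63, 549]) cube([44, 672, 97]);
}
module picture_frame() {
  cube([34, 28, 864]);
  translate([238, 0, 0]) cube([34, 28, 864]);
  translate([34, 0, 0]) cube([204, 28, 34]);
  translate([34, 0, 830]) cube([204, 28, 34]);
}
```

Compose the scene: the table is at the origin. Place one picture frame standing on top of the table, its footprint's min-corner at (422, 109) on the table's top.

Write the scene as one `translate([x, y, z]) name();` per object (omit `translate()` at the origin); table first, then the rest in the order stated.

table();
translate([422, 109, 690]) picture_frame();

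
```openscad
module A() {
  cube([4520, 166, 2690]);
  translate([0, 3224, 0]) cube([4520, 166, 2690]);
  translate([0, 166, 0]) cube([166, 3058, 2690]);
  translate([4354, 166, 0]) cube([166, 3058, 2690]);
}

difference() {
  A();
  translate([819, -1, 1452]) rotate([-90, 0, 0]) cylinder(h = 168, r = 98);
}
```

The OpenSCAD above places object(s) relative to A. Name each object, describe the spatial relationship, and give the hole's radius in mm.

The subtracted cylinder has r = 98 mm.

A is a house frame. The house frame has a circular hole through its front wall. The hole's radius is 98 mm.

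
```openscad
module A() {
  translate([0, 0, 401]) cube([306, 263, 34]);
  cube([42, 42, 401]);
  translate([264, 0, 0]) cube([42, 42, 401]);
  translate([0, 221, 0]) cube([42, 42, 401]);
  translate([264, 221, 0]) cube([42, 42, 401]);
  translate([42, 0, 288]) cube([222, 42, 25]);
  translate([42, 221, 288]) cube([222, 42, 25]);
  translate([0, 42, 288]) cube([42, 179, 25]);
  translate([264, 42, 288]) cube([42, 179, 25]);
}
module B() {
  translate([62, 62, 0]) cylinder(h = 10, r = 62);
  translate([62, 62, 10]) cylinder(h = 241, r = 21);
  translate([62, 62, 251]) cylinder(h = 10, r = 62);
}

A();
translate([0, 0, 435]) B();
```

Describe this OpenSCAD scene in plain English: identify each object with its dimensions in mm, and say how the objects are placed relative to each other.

A is a four-legged stool. The seat is 306×263 mm, 34 mm thick, top at z = 435 mm. It stands on four square legs, each 42×42 mm in cross-section, from z = 0 to the seat underside, each flush with a corner of the seat. Four stretchers, 42 mm wide and 25 mm tall, connect adjacent legs with their undersides at z = 288 mm, each running between the inner faces of the legs it joins and aligned with the legs' outer faces on the other axis.

B is a spool: two coaxial disc flanges of radius 62 mm and thickness 10 mm, joined by a core cylinder of radius 21 mm and height 241 mm. The lower flange rests on z = 0 and the three cylinders share a vertical axis.

The spool is on top of the stool.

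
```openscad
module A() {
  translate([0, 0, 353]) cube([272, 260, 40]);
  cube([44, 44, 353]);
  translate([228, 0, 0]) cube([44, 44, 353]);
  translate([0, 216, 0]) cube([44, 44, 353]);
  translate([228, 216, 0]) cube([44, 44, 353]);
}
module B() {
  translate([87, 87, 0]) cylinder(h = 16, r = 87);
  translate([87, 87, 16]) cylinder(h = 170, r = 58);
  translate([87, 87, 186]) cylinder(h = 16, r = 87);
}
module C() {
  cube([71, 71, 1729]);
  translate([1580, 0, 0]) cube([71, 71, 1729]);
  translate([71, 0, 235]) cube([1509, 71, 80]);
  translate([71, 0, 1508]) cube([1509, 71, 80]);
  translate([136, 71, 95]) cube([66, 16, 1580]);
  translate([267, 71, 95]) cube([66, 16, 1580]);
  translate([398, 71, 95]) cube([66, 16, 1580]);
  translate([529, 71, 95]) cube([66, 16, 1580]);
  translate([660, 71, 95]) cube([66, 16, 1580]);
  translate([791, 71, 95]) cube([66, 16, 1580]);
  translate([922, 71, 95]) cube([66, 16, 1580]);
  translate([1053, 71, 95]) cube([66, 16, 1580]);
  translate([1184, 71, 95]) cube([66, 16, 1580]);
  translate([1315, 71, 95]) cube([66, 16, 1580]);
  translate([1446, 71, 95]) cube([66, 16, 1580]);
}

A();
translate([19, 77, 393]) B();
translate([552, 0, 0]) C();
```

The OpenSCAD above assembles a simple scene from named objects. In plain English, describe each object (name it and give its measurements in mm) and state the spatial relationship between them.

A is a simple wooden stool: a rectangular seat 272 mm (x) by 260 mm (y), 40 mm thick, top face at z = 393 mm, on four square legs, each 44×44 mm in cross-section. The legs rest on z = 0, each flush with a corner of the seat.

B is a spool: two coaxial disc flanges of radius 87 mm and thickness 16 mm, joined by a core cylinder of radius 58 mm and height 170 mm. The lower flange rests on z = 0 and the three cylinders share a vertical axis.

C is a fence section. Two 71×71 mm posts, 1729 mm tall, stand on the floor with a clear span of 1509 mm between their inner faces. Two horizontal rails of 71×80 mm section span the gap between the posts with their undersides at z = 235 mm and z = 1508 mm, flush with the posts' −y face. 11 pickets, each 66 mm wide, 16 mm thick and 1580 mm tall, are fixed to the +y face of the rails with their bottoms at z = 95 mm, evenly spaced across the span with equal gaps (rounded down to the nearest mm) at the −x end and between each pair — any rounding remainder accumulates at the +x end.

The spool is on top of the stool. The fence section is on the floor beside the stool on its +x side.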